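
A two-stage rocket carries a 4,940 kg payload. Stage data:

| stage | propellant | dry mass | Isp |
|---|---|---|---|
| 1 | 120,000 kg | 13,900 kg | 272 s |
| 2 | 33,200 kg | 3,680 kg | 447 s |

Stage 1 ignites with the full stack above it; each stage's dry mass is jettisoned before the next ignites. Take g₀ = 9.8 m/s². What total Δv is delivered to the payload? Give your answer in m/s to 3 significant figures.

Δv ≈ 9980 m/s

Ignition mass of stage 1 = 120,000+13,900 + 33,200+3,680 + 4,940 = 175,720 kg.
Stage 1: m₀ = 175,720 kg, m_f = 175,720 − 120,000 = 55,720 kg; Δv = 272×9.8×ln(3.154) = 2665.6×1.1486 ≈ 3062 m/s.
Stage 2: m₀ = 41,820 kg, m_f = 41,820 − 33,200 = 8,620 kg; Δv = 447×9.8×ln(4.852) = 4380.6×1.5793 ≈ 6918 m/s.
Total Δv = 3062 + 6918 = 9980 m/s.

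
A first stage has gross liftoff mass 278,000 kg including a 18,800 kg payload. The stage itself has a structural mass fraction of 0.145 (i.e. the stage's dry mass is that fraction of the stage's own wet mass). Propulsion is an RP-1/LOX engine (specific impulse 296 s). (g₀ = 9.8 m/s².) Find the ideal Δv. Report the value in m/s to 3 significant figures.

Δv ≈ 4630 m/s

Stage wet mass = m₀ − payload = 278,000 − 18,800 = 259,200 kg.
Stage dry mass = ε × stage wet mass = 0.145 × 259,200 = 37,584 kg.
Burnout mass m_f = stage dry + payload = 37,584 + 18,800 = 56,384 kg.
v_e = Isp · g₀ = 296 × 9.8 = 2900.8 m/s.
Using Δv = v_e ln(m₀/m_f): Δv = v_e · ln(278,000/56,384) = 2900.8 × ln(4.93) = 2900.8 × 1.5954 ≈ 4628 m/s.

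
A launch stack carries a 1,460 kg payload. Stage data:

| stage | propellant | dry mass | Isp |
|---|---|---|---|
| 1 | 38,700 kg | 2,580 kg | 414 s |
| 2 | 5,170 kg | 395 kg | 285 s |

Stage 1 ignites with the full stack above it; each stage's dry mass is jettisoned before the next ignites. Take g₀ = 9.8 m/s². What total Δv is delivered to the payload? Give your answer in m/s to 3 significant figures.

Δv ≈ 10300 m/s

Ignition mass of stage 1 = 38,700+2,580 + 5,170+395 + 1,460 = 48,305 kg.
Stage 1: m₀ = 48,305 kg, m_f = 48,305 − 38,700 = 9,605 kg; Δv = 414×9.8×ln(5.029) = 4057.2×1.6153 ≈ 6553 m/s.
Stage 2: m₀ = 7,025 kg, m_f = 7,025 − 5,170 = 1,855 kg; Δv = 285×9.8×ln(3.787) = 2793.0×1.3316 ≈ 3719 m/s.
Total Δv = 6553 + 3719 = 10272 m/s.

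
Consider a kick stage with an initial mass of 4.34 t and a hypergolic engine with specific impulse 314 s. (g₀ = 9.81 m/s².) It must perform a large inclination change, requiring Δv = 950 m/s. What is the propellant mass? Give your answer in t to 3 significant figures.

v_e = Isp · g₀ = 314 × 9.81 = 3080.3 m/s.
m₀/m_f = exp(Δv / v_e) = exp(950 / 3080.3) = exp(0.3084) = 1.3613.
m_f = 4.34 / 1.3613 = 3.18813 t, so propellant = m₀ − m_f = 4.34 − 3.18813 = 1.15187 t.

propellant mass ≈ 1.15 t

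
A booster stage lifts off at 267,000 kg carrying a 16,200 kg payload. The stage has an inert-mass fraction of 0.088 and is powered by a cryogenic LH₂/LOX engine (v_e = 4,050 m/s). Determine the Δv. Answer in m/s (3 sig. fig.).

Δv ≈ 7870 m/s

Stage wet mass = m₀ − payload = 267,000 − 16,200 = 250,800 kg.
Stage dry mass = ε × stage wet mass = 0.088 × 250,800 = 22,070.4 kg.
Burnout mass m_f = stage dry + payload = 22,070.4 + 16,200 = 38,270.4 kg.
Δv = v_e · ln(267,000/38,270.4) = 4050.0 × ln(6.977) = 4050.0 × 1.9426 ≈ 7867 m/s.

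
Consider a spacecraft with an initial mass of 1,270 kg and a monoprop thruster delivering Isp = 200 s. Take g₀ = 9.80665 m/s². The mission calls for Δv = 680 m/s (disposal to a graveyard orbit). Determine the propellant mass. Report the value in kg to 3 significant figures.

propellant mass ≈ 372 kg

v_e = Isp · g₀ = 200 × 9.80665 = 1961.3 m/s.
By the Tsiolkovsky rocket equation, m₀/m_f = exp(Δv / v_e) = exp(680 / 1961.3) = exp(0.3467) = 1.4144.
m_f = 1,270 / 1.4144 = 897.907 kg, so propellant = m₀ − m_f = 1,270 − 897.907 = 372.093 kg.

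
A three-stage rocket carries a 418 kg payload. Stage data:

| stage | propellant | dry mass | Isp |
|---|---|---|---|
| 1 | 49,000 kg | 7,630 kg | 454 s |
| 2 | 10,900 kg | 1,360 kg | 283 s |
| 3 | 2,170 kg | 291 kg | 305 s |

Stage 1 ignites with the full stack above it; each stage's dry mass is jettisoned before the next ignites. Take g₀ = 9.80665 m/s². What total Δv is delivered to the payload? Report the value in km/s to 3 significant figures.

Δv ≈ 12.8 km/s

Ignition mass of stage 1 = 49,000+7,630 + 10,900+1,360 + 2,170+291 + 418 = 71,769 kg.
Stage 1: m₀ = 71,769 kg, m_f = 71,769 − 49,000 = 22,769 kg; Δv = 454×9.80665×ln(3.152) = 4452.2×1.1481 ≈ 5111 m/s.
Stage 2: m₀ = 15,139 kg, m_f = 15,139 − 10,900 = 4,239 kg; Δv = 283×9.80665×ln(3.571) = 2775.3×1.2729 ≈ 3533 m/s.
Stage 3: m₀ = 2,879 kg, m_f = 2,879 − 2,170 = 709 kg; Δv = 305×9.80665×ln(4.061) = 2991.0×1.4013 ≈ 4191 m/s.
Total Δv = 5111 + 3533 + 4191 = 12835 m/s.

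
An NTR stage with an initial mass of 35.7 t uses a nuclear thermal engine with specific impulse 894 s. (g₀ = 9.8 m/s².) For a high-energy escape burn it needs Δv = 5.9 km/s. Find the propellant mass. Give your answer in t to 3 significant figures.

v_e = Isp · g₀ = 894 × 9.8 = 8761.2 m/s.
From the ideal rocket equation, m₀/m_f = exp(Δv / v_e) = exp(5900 / 8761.2) = exp(0.6734) = 1.9609.
m_f = 35.7 / 1.9609 = 18.2059 t, so propellant = m₀ − m_f = 35.7 − 18.2059 = 17.4941 t.

propellant mass ≈ 17.5 t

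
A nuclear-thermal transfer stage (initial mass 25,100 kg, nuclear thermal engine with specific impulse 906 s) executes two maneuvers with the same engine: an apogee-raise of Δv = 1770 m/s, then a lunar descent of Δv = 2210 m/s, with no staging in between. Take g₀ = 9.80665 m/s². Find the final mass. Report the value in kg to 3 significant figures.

v_e = Isp · g₀ = 906 × 9.80665 = 8884.8 m/s.
After the first burn: m = 25100 × exp(−1770/8884.8) = 25100 × 0.81937 = 20,566.2 kg.
After the second burn: m = 20,566.2 × exp(−2210/8884.8) = 20,566.2 × 0.77978 = 16,037.1 kg.

final mass ≈ 16000 kg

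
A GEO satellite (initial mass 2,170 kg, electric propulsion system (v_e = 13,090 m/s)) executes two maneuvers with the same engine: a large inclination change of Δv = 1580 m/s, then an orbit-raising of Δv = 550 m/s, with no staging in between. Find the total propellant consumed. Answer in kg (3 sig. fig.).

total propellant consumed ≈ 326 kg

After the first burn: m = 2170 × exp(−1580/13090.0) = 2170 × 0.88630 = 1,923.27 kg.
After the second burn: m = 1,923.27 × exp(−550/13090.0) = 1,923.27 × 0.95885 = 1,844.13 kg.
Total propellant = m₀ − m_final = 2170 − 1,844.13 = 325.87 kg.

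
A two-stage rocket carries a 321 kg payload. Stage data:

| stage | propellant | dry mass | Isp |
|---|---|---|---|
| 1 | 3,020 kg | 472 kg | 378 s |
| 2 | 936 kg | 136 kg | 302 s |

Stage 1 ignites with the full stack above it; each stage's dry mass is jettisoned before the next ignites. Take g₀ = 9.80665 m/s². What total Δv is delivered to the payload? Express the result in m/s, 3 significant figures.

Δv ≈ 6870 m/s

Ignition mass of stage 1 = 3,020+472 + 936+136 + 321 = 4,885 kg.
Stage 1: m₀ = 4,885 kg, m_f = 4,885 − 3,020 = 1,865 kg; Δv = 378×9.80665×ln(2.619) = 3706.9×0.9629 ≈ 3569 m/s.
Stage 2: m₀ = 1,393 kg, m_f = 1,393 − 936 = 457 kg; Δv = 302×9.80665×ln(3.048) = 2961.6×1.1145 ≈ 3301 m/s.
Total Δv = 3569 + 3301 = 6870 m/s.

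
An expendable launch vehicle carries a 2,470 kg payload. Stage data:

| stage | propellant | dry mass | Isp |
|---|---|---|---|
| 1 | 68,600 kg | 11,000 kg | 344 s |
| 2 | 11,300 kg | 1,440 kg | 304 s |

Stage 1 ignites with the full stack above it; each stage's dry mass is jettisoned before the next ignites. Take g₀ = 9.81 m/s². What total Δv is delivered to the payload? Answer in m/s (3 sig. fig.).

Δv ≈ 8390 m/s

Ignition mass of stage 1 = 68,600+11,000 + 11,300+1,440 + 2,470 = 94,810 kg.
Stage 1: m₀ = 94,810 kg, m_f = 94,810 − 68,600 = 26,210 kg; Δv = 344×9.81×ln(3.617) = 3374.6×1.2857 ≈ 4339 m/s.
Stage 2: m₀ = 15,210 kg, m_f = 15,210 − 11,300 = 3,910 kg; Δv = 304×9.81×ln(3.89) = 2982.2×1.3584 ≈ 4051 m/s.
Total Δv = 4339 + 4051 = 8390 m/s.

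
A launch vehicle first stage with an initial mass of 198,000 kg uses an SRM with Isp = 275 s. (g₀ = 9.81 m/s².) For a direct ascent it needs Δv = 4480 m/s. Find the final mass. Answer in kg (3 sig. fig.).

final mass ≈ 37600 kg

v_e = Isp · g₀ = 275 × 9.81 = 2697.8 m/s.
Rocket equation: m₀/m_f = exp(Δv / v_e) = exp(4480 / 2697.8) = exp(1.6606) = 5.2627.
m_f = m₀ / 5.2627 = 198,000 / 5.2627 = 37,623.3 kg.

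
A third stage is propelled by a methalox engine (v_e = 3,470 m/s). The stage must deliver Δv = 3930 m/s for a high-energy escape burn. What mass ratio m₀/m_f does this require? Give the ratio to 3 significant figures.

mass ratio ≈ 3.10

By the Tsiolkovsky rocket equation, m₀/m_f = exp(Δv / v_e) = exp(3930 / 3470.0) = exp(1.1326) = 3.1036.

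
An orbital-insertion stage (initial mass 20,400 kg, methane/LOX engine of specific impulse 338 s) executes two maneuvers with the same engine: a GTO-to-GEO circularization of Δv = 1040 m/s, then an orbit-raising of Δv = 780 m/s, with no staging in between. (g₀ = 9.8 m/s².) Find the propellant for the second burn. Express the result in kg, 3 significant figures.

v_e = Isp · g₀ = 338 × 9.8 = 3312.4 m/s.
After the first burn: m = 20400 × exp(−1040/3312.4) = 20400 × 0.73054 = 14,903 kg.
After the second burn: m = 14,903 × exp(−780/3312.4) = 14,903 × 0.79019 = 11,776.2 kg.
Second-burn propellant = 14,903 − 11,776.2 = 3,126.8 kg.

propellant for the second burn ≈ 3130 kg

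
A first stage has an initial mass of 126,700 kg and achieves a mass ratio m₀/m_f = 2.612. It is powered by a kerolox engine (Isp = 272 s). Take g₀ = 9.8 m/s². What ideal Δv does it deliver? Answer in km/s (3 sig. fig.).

v_e = Isp · g₀ = 272 × 9.8 = 2665.6 m/s.
Δv = v_e · ln(2.612) = 2665.6 × 0.9601 ≈ 2559.3 m/s.

Δv ≈ 2.56 km/s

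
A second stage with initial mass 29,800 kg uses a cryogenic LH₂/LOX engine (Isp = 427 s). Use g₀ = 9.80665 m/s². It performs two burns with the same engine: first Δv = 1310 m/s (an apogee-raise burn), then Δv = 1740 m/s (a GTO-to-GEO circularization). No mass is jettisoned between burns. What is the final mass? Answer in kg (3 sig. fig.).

v_e = Isp · g₀ = 427 × 9.80665 = 4187.4 m/s.
After the first burn: m = 29800 × exp(−1310/4187.4) = 29800 × 0.73137 = 21,794.8 kg.
After the second burn: m = 21,794.8 × exp(−1740/4187.4) = 21,794.8 × 0.65999 = 14,384.4 kg.

final mass ≈ 14400 kg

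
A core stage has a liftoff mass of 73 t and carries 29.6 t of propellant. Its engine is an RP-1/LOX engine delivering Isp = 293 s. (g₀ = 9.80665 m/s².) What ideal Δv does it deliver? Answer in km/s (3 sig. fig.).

v_e = Isp · g₀ = 293 × 9.80665 = 2873.3 m/s.
m_f = m₀ − m_prop = 73 − 29.6 = 43.4 t.
From the ideal rocket equation, Δv = v_e · ln(m₀/m_f) = 2873.3 × ln(1.682) = 2873.3 × 0.5200 ≈ 1494.1 m/s.

Δv ≈ 1.49 km/s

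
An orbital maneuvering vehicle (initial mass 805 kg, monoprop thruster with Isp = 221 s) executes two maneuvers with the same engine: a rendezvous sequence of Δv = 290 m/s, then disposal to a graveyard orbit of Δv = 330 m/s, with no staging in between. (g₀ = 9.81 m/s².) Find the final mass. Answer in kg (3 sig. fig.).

v_e = Isp · g₀ = 221 × 9.81 = 2168.0 m/s.
After the first burn: m = 805 × exp(−290/2168.0) = 805 × 0.87480 = 704.214 kg.
After the second burn: m = 704.214 × exp(−330/2168.0) = 704.214 × 0.85881 = 604.786 kg.

final mass ≈ 605 kg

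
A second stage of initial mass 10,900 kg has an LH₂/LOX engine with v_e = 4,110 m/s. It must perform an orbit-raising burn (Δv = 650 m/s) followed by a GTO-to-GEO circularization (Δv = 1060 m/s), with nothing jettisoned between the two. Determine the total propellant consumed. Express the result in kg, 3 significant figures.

total propellant consumed ≈ 3710 kg

After the first burn: m = 10900 × exp(−650/4110.0) = 10900 × 0.85372 = 9,305.55 kg.
After the second burn: m = 9,305.55 × exp(−1060/4110.0) = 9,305.55 × 0.77267 = 7,190.12 kg.
Total propellant = m₀ − m_final = 10900 − 7,190.12 = 3,709.88 kg.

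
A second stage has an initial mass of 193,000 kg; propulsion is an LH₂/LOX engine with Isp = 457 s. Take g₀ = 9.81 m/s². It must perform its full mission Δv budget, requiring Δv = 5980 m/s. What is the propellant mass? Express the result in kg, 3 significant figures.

propellant mass ≈ 142000 kg

v_e = Isp · g₀ = 457 × 9.81 = 4483.2 m/s.
By the Tsiolkovsky rocket equation, m₀/m_f = exp(Δv / v_e) = exp(5980 / 4483.2) = exp(1.3339) = 3.7957.
m_f = 193,000 / 3.7957 = 50,847 kg, so propellant = m₀ − m_f = 193,000 − 50,847 = 142,153 kg.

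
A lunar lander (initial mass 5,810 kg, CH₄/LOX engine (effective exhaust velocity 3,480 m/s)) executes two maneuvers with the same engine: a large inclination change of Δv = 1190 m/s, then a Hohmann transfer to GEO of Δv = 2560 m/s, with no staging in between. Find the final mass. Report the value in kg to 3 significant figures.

final mass ≈ 1980 kg

After the first burn: m = 5810 × exp(−1190/3480.0) = 5810 × 0.71038 = 4,127.31 kg.
After the second burn: m = 4,127.31 × exp(−2560/3480.0) = 4,127.31 × 0.47920 = 1,977.81 kg.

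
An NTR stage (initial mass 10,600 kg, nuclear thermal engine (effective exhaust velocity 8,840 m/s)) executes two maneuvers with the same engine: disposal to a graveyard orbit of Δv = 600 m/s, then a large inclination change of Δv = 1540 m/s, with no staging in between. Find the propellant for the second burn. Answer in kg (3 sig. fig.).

After the first burn: m = 10600 × exp(−600/8840.0) = 10600 × 0.93438 = 9,904.43 kg.
After the second burn: m = 9,904.43 × exp(−1540/8840.0) = 9,904.43 × 0.84012 = 8,320.91 kg.
Second-burn propellant = 9,904.43 − 8,320.91 = 1,583.52 kg.

propellant for the second burn ≈ 1580 kg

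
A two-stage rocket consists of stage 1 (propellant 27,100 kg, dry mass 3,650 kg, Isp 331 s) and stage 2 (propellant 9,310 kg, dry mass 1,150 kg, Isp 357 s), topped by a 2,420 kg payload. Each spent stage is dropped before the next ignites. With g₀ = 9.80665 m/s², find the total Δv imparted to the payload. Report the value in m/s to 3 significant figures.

Δv ≈ 7640 m/s

Ignition mass of stage 1 = 27,100+3,650 + 9,310+1,150 + 2,420 = 43,630 kg.
Stage 1: m₀ = 43,630 kg, m_f = 43,630 − 27,100 = 16,530 kg; Δv = 331×9.80665×ln(2.639) = 3246.0×0.9706 ≈ 3150 m/s.
Stage 2: m₀ = 12,880 kg, m_f = 12,880 − 9,310 = 3,570 kg; Δv = 357×9.80665×ln(3.608) = 3501.0×1.2831 ≈ 4492 m/s.
Total Δv = 3150 + 4492 = 7642 m/s.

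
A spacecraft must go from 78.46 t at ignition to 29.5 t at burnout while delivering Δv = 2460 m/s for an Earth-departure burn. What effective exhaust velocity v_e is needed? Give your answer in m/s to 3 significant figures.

ln(m₀/m_f) = ln(78460/29500) = ln(2.66) = 0.9782.
Rocket equation: v_e = Δv / ln(m₀/m_f) = 2460 / 0.9782 = 2514.8 m/s.

v_e ≈ 2510 m/s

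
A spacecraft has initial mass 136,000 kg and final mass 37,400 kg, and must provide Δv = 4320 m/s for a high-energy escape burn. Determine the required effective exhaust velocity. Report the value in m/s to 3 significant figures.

ln(m₀/m_f) = ln(136000/37400) = ln(3.636) = 1.2910.
v_e = Δv / ln(m₀/m_f) = 4320 / 1.2910 = 3346.3 m/s.

v_e ≈ 3350 m/s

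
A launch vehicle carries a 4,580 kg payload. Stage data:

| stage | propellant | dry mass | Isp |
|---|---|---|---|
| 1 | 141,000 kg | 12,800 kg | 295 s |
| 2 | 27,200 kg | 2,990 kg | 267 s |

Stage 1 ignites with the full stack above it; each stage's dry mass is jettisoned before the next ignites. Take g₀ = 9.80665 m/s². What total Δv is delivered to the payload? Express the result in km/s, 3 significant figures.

Ignition mass of stage 1 = 141,000+12,800 + 27,200+2,990 + 4,580 = 188,570 kg.
Stage 1: m₀ = 188,570 kg, m_f = 188,570 − 141,000 = 47,570 kg; Δv = 295×9.80665×ln(3.964) = 2893.0×1.3773 ≈ 3984 m/s.
Stage 2: m₀ = 34,770 kg, m_f = 34,770 − 27,200 = 7,570 kg; Δv = 267×9.80665×ln(4.593) = 2618.4×1.5246 ≈ 3992 m/s.
Total Δv = 3984 + 3992 = 7976 m/s.

Δv ≈ 7.98 km/s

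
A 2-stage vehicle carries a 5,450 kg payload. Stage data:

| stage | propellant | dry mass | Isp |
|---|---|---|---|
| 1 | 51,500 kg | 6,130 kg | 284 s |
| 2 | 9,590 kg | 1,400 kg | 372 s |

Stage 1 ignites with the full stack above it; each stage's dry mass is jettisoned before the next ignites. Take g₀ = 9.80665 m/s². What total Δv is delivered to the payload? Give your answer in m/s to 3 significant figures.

Ignition mass of stage 1 = 51,500+6,130 + 9,590+1,400 + 5,450 = 74,070 kg.
Stage 1: m₀ = 74,070 kg, m_f = 74,070 − 51,500 = 22,570 kg; Δv = 284×9.80665×ln(3.282) = 2785.1×1.1884 ≈ 3310 m/s.
Stage 2: m₀ = 16,440 kg, m_f = 16,440 − 9,590 = 6,850 kg; Δv = 372×9.80665×ln(2.4) = 3648.1×0.8755 ≈ 3194 m/s.
Total Δv = 3310 + 3194 = 6504 m/s.

Δv ≈ 6500 m/s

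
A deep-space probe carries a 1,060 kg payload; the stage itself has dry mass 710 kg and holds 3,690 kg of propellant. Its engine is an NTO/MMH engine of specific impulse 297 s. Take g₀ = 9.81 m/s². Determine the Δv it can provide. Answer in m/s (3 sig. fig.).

Δv ≈ 3280 m/s

v_e = Isp · g₀ = 297 × 9.81 = 2913.6 m/s.
m₀ = payload + dry + propellant = 1,060 + 710 + 3,690 = 5,460 kg.
m_f = payload + dry = 1,060 + 710 = 1,770 kg.
Rocket equation: Δv = v_e · ln(m₀/m_f) = 2913.6 × ln(3.085) = 2913.6 × 1.1265 ≈ 3282.0 m/s.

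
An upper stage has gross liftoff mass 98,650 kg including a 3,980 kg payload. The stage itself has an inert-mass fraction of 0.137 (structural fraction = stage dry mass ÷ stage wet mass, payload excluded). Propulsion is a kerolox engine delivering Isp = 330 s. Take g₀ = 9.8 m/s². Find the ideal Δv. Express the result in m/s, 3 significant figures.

Δv ≈ 5700 m/s

Stage wet mass = m₀ − payload = 98,650 − 3,980 = 94,670 kg.
Stage dry mass = ε × stage wet mass = 0.137 × 94,670 = 12,969.8 kg.
Burnout mass m_f = stage dry + payload = 12,969.8 + 3,980 = 16,949.8 kg.
v_e = Isp · g₀ = 330 × 9.8 = 3234.0 m/s.
Δv = v_e · ln(98,650/16,949.8) = 3234.0 × ln(5.82) = 3234.0 × 1.7613 ≈ 5696 m/s.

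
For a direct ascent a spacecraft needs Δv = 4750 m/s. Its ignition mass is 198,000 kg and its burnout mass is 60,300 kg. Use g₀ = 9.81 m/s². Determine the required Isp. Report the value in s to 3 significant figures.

ln(m₀/m_f) = ln(198000/60300) = ln(3.284) = 1.1889.
By the Tsiolkovsky rocket equation, v_e = Δv / ln(m₀/m_f) = 4750 / 1.1889 = 3995.2 m/s.
Isp = v_e / g₀ = 3995.2 / 9.81 = 407.3 s.

Isp ≈ 407 s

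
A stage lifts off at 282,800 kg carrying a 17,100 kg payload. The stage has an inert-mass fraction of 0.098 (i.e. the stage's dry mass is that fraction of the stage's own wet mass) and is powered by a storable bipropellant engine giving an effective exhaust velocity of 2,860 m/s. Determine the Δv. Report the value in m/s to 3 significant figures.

Δv ≈ 5380 m/s

Stage wet mass = m₀ − payload = 282,800 − 17,100 = 265,700 kg.
Stage dry mass = ε × stage wet mass = 0.098 × 265,700 = 26,038.6 kg.
Burnout mass m_f = stage dry + payload = 26,038.6 + 17,100 = 43,138.6 kg.
Δv = v_e · ln(282,800/43,138.6) = 2860.0 × ln(6.556) = 2860.0 × 1.8803 ≈ 5378 m/s.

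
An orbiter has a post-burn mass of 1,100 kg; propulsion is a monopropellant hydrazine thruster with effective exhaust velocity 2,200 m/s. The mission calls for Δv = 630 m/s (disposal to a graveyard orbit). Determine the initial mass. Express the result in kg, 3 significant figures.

Rocket equation: m₀/m_f = exp(Δv / v_e) = exp(630 / 2200.0) = exp(0.2864) = 1.3316.
m₀ = m_f × 1.3316 = 1,100 × 1.3316 = 1,464.76 kg.

initial mass ≈ 1460 kg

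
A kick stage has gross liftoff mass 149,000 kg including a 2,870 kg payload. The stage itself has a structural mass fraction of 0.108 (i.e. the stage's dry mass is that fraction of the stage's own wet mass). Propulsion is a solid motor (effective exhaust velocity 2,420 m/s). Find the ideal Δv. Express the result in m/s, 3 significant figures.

Stage wet mass = m₀ − payload = 149,000 − 2,870 = 146,130 kg.
Stage dry mass = ε × stage wet mass = 0.108 × 146,130 = 15,782 kg.
Burnout mass m_f = stage dry + payload = 15,782 + 2,870 = 18,652 kg.
Δv = v_e · ln(149,000/18,652) = 2420.0 × ln(7.988) = 2420.0 × 2.0780 ≈ 5029 m/s.

Δv ≈ 5030 m/s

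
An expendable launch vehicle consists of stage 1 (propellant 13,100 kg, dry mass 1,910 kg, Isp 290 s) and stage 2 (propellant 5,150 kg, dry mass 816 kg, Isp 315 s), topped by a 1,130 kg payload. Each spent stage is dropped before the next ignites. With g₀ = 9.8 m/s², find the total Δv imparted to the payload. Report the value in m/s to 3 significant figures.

Δv ≈ 6550 m/s

Ignition mass of stage 1 = 13,100+1,910 + 5,150+816 + 1,130 = 22,106 kg.
Stage 1: m₀ = 22,106 kg, m_f = 22,106 − 13,100 = 9,006 kg; Δv = 290×9.8×ln(2.455) = 2842.0×0.8980 ≈ 2552 m/s.
Stage 2: m₀ = 7,096 kg, m_f = 7,096 − 5,150 = 1,946 kg; Δv = 315×9.8×ln(3.646) = 3087.0×1.2938 ≈ 3994 m/s.
Total Δv = 2552 + 3994 = 6546 m/s.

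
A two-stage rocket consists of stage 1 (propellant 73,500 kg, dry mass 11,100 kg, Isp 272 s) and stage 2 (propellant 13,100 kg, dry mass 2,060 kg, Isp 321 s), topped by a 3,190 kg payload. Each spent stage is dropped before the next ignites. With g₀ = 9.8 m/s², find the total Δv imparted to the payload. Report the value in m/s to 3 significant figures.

Δv ≈ 7270 m/s

Ignition mass of stage 1 = 73,500+11,100 + 13,100+2,060 + 3,190 = 102,950 kg.
Stage 1: m₀ = 102,950 kg, m_f = 102,950 − 73,500 = 29,450 kg; Δv = 272×9.8×ln(3.496) = 2665.6×1.2515 ≈ 3336 m/s.
Stage 2: m₀ = 18,350 kg, m_f = 18,350 − 13,100 = 5,250 kg; Δv = 321×9.8×ln(3.495) = 3145.8×1.2514 ≈ 3937 m/s.
Total Δv = 3336 + 3937 = 7273 m/s.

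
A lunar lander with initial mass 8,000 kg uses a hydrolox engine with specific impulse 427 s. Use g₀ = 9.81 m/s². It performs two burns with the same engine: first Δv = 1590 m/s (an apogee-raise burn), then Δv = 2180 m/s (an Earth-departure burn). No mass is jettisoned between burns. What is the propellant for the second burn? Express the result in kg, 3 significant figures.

v_e = Isp · g₀ = 427 × 9.81 = 4188.9 m/s.
After the first burn: m = 8000 × exp(−1590/4188.9) = 8000 × 0.68415 = 5,473.2 kg.
After the second burn: m = 5,473.2 × exp(−2180/4188.9) = 5,473.2 × 0.59427 = 3,252.56 kg.
Second-burn propellant = 5,473.2 − 3,252.56 = 2,220.64 kg.

propellant for the second burn ≈ 2220 kg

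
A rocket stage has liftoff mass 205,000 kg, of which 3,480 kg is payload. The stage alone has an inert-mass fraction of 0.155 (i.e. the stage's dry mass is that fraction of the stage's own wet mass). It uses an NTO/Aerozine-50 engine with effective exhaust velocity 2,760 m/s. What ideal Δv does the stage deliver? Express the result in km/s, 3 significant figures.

Stage wet mass = m₀ − payload = 205,000 − 3,480 = 201,520 kg.
Stage dry mass = ε × stage wet mass = 0.155 × 201,520 = 31,235.6 kg.
Burnout mass m_f = stage dry + payload = 31,235.6 + 3,480 = 34,715.6 kg.
Δv = v_e · ln(205,000/34,715.6) = 2760.0 × ln(5.905) = 2760.0 × 1.7758 ≈ 4901 m/s.

Δv ≈ 4.90 km/s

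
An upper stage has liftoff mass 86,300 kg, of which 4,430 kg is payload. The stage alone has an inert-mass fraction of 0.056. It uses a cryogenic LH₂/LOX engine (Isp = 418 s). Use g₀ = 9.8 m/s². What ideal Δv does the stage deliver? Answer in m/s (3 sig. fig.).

Δv ≈ 9250 m/s

Stage wet mass = m₀ − payload = 86,300 − 4,430 = 81,870 kg.
Stage dry mass = ε × stage wet mass = 0.056 × 81,870 = 4,584.72 kg.
Burnout mass m_f = stage dry + payload = 4,584.72 + 4,430 = 9,014.72 kg.
v_e = Isp · g₀ = 418 × 9.8 = 4096.4 m/s.
By the Tsiolkovsky rocket equation, Δv = v_e · ln(86,300/9,014.72) = 4096.4 × ln(9.573) = 4096.4 × 2.2590 ≈ 9254 m/s.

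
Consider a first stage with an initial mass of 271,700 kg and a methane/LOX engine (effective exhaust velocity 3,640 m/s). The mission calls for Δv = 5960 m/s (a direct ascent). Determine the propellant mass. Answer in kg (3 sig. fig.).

Rocket equation: m₀/m_f = exp(Δv / v_e) = exp(5960 / 3640.0) = exp(1.6374) = 5.1416.
m_f = 271,700 / 5.1416 = 52,843.5 kg, so propellant = m₀ − m_f = 271,700 − 52,843.5 = 218,856.5 kg.

propellant mass ≈ 219000 kg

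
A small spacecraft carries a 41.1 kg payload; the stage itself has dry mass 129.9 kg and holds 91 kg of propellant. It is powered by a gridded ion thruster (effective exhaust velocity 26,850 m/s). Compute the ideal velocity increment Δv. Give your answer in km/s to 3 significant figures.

Δv ≈ 11.5 km/s

m₀ = payload + dry + propellant = 41.1 + 129.9 + 91 = 262 kg.
m_f = payload + dry = 41.1 + 129.9 = 171 kg.
Rocket equation: Δv = v_e · ln(m₀/m_f) = 26850.0 × ln(1.532) = 26850.0 × 0.4267 ≈ 11456.4 m/s.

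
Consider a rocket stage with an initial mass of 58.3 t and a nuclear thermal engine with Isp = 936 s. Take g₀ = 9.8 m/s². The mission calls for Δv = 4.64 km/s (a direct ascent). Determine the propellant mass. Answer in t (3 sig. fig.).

propellant mass ≈ 23.1 t

v_e = Isp · g₀ = 936 × 9.8 = 9172.8 m/s.
By the Tsiolkovsky rocket equation, m₀/m_f = exp(Δv / v_e) = exp(4640 / 9172.8) = exp(0.5058) = 1.6584.
m_f = 58.3 / 1.6584 = 35.1544 t, so propellant = m₀ − m_f = 58.3 − 35.1544 = 23.1456 t.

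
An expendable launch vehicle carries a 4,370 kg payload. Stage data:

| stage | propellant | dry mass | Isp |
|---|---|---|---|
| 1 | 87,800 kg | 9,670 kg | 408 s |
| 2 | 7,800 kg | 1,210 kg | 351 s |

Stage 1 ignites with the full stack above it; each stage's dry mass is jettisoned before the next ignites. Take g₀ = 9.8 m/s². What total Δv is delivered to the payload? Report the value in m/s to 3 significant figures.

Ignition mass of stage 1 = 87,800+9,670 + 7,800+1,210 + 4,370 = 110,850 kg.
Stage 1: m₀ = 110,850 kg, m_f = 110,850 − 87,800 = 23,050 kg; Δv = 408×9.8×ln(4.809) = 3998.4×1.5705 ≈ 6280 m/s.
Stage 2: m₀ = 13,380 kg, m_f = 13,380 − 7,800 = 5,580 kg; Δv = 351×9.8×ln(2.398) = 3439.8×0.8746 ≈ 3008 m/s.
Total Δv = 6280 + 3008 = 9288 m/s.

Δv ≈ 9290 m/s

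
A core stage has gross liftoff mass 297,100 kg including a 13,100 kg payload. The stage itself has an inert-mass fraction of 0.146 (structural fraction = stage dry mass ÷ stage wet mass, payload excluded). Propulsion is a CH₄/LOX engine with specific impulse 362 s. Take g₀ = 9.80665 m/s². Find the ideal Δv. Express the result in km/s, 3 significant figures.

Stage wet mass = m₀ − payload = 297,100 − 13,100 = 284,000 kg.
Stage dry mass = ε × stage wet mass = 0.146 × 284,000 = 41,464 kg.
Burnout mass m_f = stage dry + payload = 41,464 + 13,100 = 54,564 kg.
v_e = Isp · g₀ = 362 × 9.80665 = 3550.0 m/s.
Rocket equation: Δv = v_e · ln(297,100/54,564) = 3550.0 × ln(5.445) = 3550.0 × 1.6947 ≈ 6016 m/s.

Δv ≈ 6.02 km/s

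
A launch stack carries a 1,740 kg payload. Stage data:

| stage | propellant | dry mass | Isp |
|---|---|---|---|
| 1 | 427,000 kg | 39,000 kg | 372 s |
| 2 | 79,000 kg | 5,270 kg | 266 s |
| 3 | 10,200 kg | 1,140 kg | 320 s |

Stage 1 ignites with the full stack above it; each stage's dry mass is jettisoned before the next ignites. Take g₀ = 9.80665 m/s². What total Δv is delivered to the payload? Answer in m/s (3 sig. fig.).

Ignition mass of stage 1 = 427,000+39,000 + 79,000+5,270 + 10,200+1,140 + 1,740 = 563,350 kg.
Stage 1: m₀ = 563,350 kg, m_f = 563,350 − 427,000 = 136,350 kg; Δv = 372×9.80665×ln(4.132) = 3648.1×1.4187 ≈ 5175 m/s.
Stage 2: m₀ = 97,350 kg, m_f = 97,350 − 79,000 = 18,350 kg; Δv = 266×9.80665×ln(5.305) = 2608.6×1.6687 ≈ 4353 m/s.
Stage 3: m₀ = 13,080 kg, m_f = 13,080 − 10,200 = 2,880 kg; Δv = 320×9.80665×ln(4.542) = 3138.1×1.5133 ≈ 4749 m/s.
Total Δv = 5175 + 4353 + 4749 = 14277 m/s.

Δv ≈ 14300 m/s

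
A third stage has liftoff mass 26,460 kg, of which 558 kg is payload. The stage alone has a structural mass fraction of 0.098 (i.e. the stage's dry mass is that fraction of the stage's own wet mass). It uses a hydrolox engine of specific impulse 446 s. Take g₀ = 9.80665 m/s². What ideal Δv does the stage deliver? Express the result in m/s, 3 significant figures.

Stage wet mass = m₀ − payload = 26,460 − 558 = 25,902 kg.
Stage dry mass = ε × stage wet mass = 0.098 × 25,902 = 2,538.4 kg.
Burnout mass m_f = stage dry + payload = 2,538.4 + 558 = 3,096.4 kg.
v_e = Isp · g₀ = 446 × 9.80665 = 4373.8 m/s.
Using Δv = v_e ln(m₀/m_f): Δv = v_e · ln(26,460/3,096.4) = 4373.8 × ln(8.545) = 4373.8 × 2.1454 ≈ 9383 m/s.

Δv ≈ 9380 m/s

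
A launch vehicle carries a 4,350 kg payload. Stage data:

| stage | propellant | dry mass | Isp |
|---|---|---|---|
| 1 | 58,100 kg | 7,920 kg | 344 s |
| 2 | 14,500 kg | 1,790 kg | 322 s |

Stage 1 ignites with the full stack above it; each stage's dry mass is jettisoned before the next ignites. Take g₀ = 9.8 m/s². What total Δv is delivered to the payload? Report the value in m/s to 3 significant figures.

Ignition mass of stage 1 = 58,100+7,920 + 14,500+1,790 + 4,350 = 86,660 kg.
Stage 1: m₀ = 86,660 kg, m_f = 86,660 − 58,100 = 28,560 kg; Δv = 344×9.8×ln(3.034) = 3371.2×1.1100 ≈ 3742 m/s.
Stage 2: m₀ = 20,640 kg, m_f = 20,640 − 14,500 = 6,140 kg; Δv = 322×9.8×ln(3.362) = 3155.6×1.2124 ≈ 3826 m/s.
Total Δv = 3742 + 3826 = 7568 m/s.

Δv ≈ 7570 m/s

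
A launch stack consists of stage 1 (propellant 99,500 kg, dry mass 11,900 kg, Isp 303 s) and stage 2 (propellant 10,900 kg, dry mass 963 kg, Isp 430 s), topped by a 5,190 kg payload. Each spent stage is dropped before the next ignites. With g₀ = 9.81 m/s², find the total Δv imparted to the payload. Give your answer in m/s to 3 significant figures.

Δv ≈ 8730 m/s

Ignition mass of stage 1 = 99,500+11,900 + 10,900+963 + 5,190 = 128,453 kg.
Stage 1: m₀ = 128,453 kg, m_f = 128,453 − 99,500 = 28,953 kg; Δv = 303×9.81×ln(4.437) = 2972.4×1.4899 ≈ 4429 m/s.
Stage 2: m₀ = 17,053 kg, m_f = 17,053 − 10,900 = 6,153 kg; Δv = 430×9.81×ln(2.771) = 4218.3×1.0194 ≈ 4300 m/s.
Total Δv = 4429 + 4300 = 8729 m/s.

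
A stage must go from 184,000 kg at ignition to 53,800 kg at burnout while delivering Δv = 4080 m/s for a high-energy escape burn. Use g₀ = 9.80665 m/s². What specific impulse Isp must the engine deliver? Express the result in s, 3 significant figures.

Isp ≈ 338 s

ln(m₀/m_f) = ln(184000/53800) = ln(3.42) = 1.2297.
By the Tsiolkovsky rocket equation, v_e = Δv / ln(m₀/m_f) = 4080 / 1.2297 = 3318.0 m/s.
Isp = v_e / g₀ = 3318.0 / 9.80665 = 338.3 s.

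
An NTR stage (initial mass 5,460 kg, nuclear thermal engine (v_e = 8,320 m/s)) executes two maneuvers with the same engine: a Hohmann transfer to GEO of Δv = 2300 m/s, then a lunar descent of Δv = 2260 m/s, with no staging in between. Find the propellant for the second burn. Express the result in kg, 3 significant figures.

propellant for the second burn ≈ 985 kg

After the first burn: m = 5460 × exp(−2300/8320.0) = 5460 × 0.75848 = 4,141.3 kg.
After the second burn: m = 4,141.3 × exp(−2260/8320.0) = 4,141.3 × 0.76213 = 3,156.21 kg.
Second-burn propellant = 4,141.3 − 3,156.21 = 985.09 kg.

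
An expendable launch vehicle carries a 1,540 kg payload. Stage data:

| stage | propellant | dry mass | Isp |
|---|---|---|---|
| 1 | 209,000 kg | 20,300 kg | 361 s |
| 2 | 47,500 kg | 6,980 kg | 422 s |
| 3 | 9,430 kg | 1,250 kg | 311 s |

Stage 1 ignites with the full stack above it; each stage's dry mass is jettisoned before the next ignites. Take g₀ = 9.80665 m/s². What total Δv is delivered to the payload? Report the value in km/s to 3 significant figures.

Ignition mass of stage 1 = 209,000+20,300 + 47,500+6,980 + 9,430+1,250 + 1,540 = 296,000 kg.
Stage 1: m₀ = 296,000 kg, m_f = 296,000 − 209,000 = 87,000 kg; Δv = 361×9.80665×ln(3.402) = 3540.2×1.2245 ≈ 4335 m/s.
Stage 2: m₀ = 66,700 kg, m_f = 66,700 − 47,500 = 19,200 kg; Δv = 422×9.80665×ln(3.474) = 4138.4×1.2453 ≈ 5154 m/s.
Stage 3: m₀ = 12,220 kg, m_f = 12,220 − 9,430 = 2,790 kg; Δv = 311×9.80665×ln(4.38) = 3049.9×1.4770 ≈ 4505 m/s.
Total Δv = 4335 + 5154 + 4505 = 13994 m/s.

Δv ≈ 14.0 km/s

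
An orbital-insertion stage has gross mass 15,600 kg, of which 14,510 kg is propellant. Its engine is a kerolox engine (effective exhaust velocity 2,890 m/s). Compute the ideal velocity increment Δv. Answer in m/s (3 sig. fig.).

Δv ≈ 7690 m/s

m_f = m₀ − m_prop = 15,600 − 14,510 = 1,090 kg.
Using Δv = v_e ln(m₀/m_f): Δv = v_e · ln(m₀/m_f) = 2890.0 × ln(14.31) = 2890.0 × 2.6611 ≈ 7690.6 m/s.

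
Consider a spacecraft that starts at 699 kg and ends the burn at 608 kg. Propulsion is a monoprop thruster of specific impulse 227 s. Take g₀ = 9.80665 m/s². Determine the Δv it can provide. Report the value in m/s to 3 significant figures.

v_e = Isp · g₀ = 227 × 9.80665 = 2226.1 m/s.
Δv = v_e · ln(m₀/m_f) = 2226.1 × ln(1.15) = 2226.1 × 0.1395 ≈ 310.5 m/s.

Δv ≈ 310 m/s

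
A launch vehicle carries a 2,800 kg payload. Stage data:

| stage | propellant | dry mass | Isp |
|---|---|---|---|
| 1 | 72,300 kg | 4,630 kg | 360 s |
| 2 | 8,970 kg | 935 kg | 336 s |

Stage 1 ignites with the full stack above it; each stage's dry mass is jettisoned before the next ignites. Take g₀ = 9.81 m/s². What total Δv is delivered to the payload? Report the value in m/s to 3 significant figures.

Δv ≈ 9840 m/s

Ignition mass of stage 1 = 72,300+4,630 + 8,970+935 + 2,800 = 89,635 kg.
Stage 1: m₀ = 89,635 kg, m_f = 89,635 − 72,300 = 17,335 kg; Δv = 360×9.81×ln(5.171) = 3531.6×1.6430 ≈ 5802 m/s.
Stage 2: m₀ = 12,705 kg, m_f = 12,705 − 8,970 = 3,735 kg; Δv = 336×9.81×ln(3.402) = 3296.2×1.2242 ≈ 4035 m/s.
Total Δv = 5802 + 4035 = 9837 m/s.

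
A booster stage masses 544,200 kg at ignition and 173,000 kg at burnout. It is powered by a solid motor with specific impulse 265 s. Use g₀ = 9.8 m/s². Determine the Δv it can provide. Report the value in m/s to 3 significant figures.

v_e = Isp · g₀ = 265 × 9.8 = 2597.0 m/s.
Δv = v_e · ln(m₀/m_f) = 2597.0 × ln(3.146) = 2597.0 × 1.1460 ≈ 2976.2 m/s.

Δv ≈ 2980 m/s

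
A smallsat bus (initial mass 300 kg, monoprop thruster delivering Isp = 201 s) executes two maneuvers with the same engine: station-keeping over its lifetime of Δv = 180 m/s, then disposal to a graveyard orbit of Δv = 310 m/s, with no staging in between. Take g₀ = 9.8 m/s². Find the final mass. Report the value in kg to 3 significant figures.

v_e = Isp · g₀ = 201 × 9.8 = 1969.8 m/s.
After the first burn: m = 300 × exp(−180/1969.8) = 300 × 0.91267 = 273.801 kg.
After the second burn: m = 273.801 × exp(−310/1969.8) = 273.801 × 0.85438 = 233.93 kg.

final mass ≈ 234 kg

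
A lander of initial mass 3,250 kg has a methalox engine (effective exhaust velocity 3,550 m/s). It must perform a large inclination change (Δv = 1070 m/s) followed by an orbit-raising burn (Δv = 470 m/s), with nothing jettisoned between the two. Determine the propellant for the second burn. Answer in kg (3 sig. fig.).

After the first burn: m = 3250 × exp(−1070/3550.0) = 3250 × 0.73978 = 2,404.29 kg.
After the second burn: m = 2,404.29 × exp(−470/3550.0) = 2,404.29 × 0.87600 = 2,106.16 kg.
Second-burn propellant = 2,404.29 − 2,106.16 = 298.13 kg.

propellant for the second burn ≈ 298 kg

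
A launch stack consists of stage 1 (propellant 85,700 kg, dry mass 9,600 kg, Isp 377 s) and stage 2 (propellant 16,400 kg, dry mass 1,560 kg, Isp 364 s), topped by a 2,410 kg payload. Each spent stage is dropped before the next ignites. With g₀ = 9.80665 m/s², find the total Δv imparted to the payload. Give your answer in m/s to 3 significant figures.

Δv ≈ 10800 m/s

Ignition mass of stage 1 = 85,700+9,600 + 16,400+1,560 + 2,410 = 115,670 kg.
Stage 1: m₀ = 115,670 kg, m_f = 115,670 − 85,700 = 29,970 kg; Δv = 377×9.80665×ln(3.86) = 3697.1×1.3505 ≈ 4993 m/s.
Stage 2: m₀ = 20,370 kg, m_f = 20,370 − 16,400 = 3,970 kg; Δv = 364×9.80665×ln(5.131) = 3569.6×1.6353 ≈ 5837 m/s.
Total Δv = 4993 + 5837 = 10830 m/s.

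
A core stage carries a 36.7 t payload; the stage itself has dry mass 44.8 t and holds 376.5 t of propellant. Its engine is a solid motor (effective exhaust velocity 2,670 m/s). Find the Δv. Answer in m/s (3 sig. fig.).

Δv ≈ 4610 m/s

m₀ = payload + dry + propellant = 36.7 + 44.8 + 376.5 = 458 t.
m_f = payload + dry = 36.7 + 44.8 = 81.5 t.
Using Δv = v_e ln(m₀/m_f): Δv = v_e · ln(m₀/m_f) = 2670.0 × ln(5.62) = 2670.0 × 1.7263 ≈ 4609.1 m/s.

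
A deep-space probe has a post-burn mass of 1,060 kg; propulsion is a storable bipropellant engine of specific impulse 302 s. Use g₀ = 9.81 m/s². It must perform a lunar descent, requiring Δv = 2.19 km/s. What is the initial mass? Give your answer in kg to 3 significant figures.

v_e = Isp · g₀ = 302 × 9.81 = 2962.6 m/s.
Rocket equation: m₀/m_f = exp(Δv / v_e) = exp(2190 / 2962.6) = exp(0.7392) = 2.0943.
m₀ = m_f × 2.0943 = 1,060 × 2.0943 = 2,219.96 kg.

initial mass ≈ 2220 kg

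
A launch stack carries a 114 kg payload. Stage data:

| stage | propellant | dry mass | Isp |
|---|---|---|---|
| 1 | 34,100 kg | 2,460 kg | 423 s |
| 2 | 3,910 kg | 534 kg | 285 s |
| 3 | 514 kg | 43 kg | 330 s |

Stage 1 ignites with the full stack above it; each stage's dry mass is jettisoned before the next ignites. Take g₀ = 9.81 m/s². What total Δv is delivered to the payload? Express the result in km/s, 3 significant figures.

Δv ≈ 15.8 km/s

Ignition mass of stage 1 = 34,100+2,460 + 3,910+534 + 514+43 + 114 = 41,675 kg.
Stage 1: m₀ = 41,675 kg, m_f = 41,675 − 34,100 = 7,575 kg; Δv = 423×9.81×ln(5.502) = 4149.6×1.7050 ≈ 7075 m/s.
Stage 2: m₀ = 5,115 kg, m_f = 5,115 − 3,910 = 1,205 kg; Δv = 285×9.81×ln(4.245) = 2795.9×1.4457 ≈ 4042 m/s.
Stage 3: m₀ = 671 kg, m_f = 671 − 514 = 157 kg; Δv = 330×9.81×ln(4.274) = 3237.3×1.4525 ≈ 4702 m/s.
Total Δv = 7075 + 4042 + 4702 = 15819 m/s.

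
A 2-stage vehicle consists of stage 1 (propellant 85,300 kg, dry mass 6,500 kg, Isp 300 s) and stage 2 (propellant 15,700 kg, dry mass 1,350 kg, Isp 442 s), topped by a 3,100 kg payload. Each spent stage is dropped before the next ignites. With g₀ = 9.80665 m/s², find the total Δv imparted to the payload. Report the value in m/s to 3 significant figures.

Δv ≈ 10800 m/s

Ignition mass of stage 1 = 85,300+6,500 + 15,700+1,350 + 3,100 = 111,950 kg.
Stage 1: m₀ = 111,950 kg, m_f = 111,950 − 85,300 = 26,650 kg; Δv = 300×9.80665×ln(4.201) = 2942.0×1.4353 ≈ 4223 m/s.
Stage 2: m₀ = 20,150 kg, m_f = 20,150 − 15,700 = 4,450 kg; Δv = 442×9.80665×ln(4.528) = 4334.5×1.5103 ≈ 6546 m/s.
Total Δv = 4223 + 6546 = 10769 m/s.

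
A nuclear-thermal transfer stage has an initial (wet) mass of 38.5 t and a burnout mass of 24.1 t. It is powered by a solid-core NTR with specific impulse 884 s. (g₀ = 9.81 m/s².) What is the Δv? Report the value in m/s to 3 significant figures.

Δv ≈ 4060 m/s

v_e = Isp · g₀ = 884 × 9.81 = 8672.0 m/s.
Rocket equation: Δv = v_e · ln(m₀/m_f) = 8672.0 × ln(1.598) = 8672.0 × 0.4684 ≈ 4062.4 m/s.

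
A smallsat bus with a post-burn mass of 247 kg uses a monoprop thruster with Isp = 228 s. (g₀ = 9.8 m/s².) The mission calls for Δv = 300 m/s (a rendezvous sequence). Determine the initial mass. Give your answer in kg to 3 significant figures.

v_e = Isp · g₀ = 228 × 9.8 = 2234.4 m/s.
m₀/m_f = exp(Δv / v_e) = exp(300 / 2234.4) = exp(0.1343) = 1.1437.
m₀ = m_f × 1.1437 = 247 × 1.1437 = 282.494 kg.

initial mass ≈ 282 kg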